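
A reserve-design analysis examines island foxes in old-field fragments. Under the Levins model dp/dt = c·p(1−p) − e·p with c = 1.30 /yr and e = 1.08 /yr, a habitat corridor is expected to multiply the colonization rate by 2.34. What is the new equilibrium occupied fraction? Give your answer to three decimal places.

Before: p* = 1 − 1.08/1.30 = 0.1692.
After the change, c = 3.042, e = 1.08, so p* = 1 − 1.08/3.042 = 0.6450.

0.645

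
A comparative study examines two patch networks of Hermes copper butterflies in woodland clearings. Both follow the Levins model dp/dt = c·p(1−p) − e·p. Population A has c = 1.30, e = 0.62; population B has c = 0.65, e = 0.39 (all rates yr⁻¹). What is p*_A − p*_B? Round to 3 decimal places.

A: p*_A = 1 − 0.62/1.30 = 0.5231.
B: p*_B = 1 − 0.39/0.65 = 0.4000.
p*_A − p*_B = 0.5231 − 0.4000 = 0.1231.

0.123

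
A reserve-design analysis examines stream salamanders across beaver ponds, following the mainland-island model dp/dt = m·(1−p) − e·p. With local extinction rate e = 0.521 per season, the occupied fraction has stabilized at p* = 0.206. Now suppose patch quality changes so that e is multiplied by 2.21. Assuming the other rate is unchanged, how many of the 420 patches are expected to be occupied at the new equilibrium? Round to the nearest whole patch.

44

Balance m(1−p*) = e·p* gives m = e·p*/(1−p*) = 0.521×0.20600/0.79400 = 0.13517.
New p* = m/(m+e) = 0.13517/(0.13517+1.15141) = 0.10506.
Expected occupied = 420 × 0.10506 = 44.13 ≈ 44.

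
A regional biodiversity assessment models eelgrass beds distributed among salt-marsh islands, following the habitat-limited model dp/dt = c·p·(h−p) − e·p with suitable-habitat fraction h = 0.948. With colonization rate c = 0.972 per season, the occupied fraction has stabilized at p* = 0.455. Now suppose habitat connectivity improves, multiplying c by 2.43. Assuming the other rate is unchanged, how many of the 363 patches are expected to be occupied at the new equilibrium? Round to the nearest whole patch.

Balance c(h−p*) = e gives e = 0.972×(0.948 − 0.45500) = 0.47920.
New p* = 0.948 − e/c = 0.948 − 0.47920/2.36196 = 0.74512.
Expected occupied = 363 × 0.74512 = 270.48 ≈ 270.

270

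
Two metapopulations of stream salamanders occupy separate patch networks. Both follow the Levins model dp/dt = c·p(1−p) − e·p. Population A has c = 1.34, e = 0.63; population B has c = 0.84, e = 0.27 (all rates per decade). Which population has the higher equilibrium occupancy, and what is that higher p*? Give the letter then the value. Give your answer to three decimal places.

A: p*_A = 1 − 0.63/1.34 = 0.5299.
B: p*_B = 1 − 0.27/0.84 = 0.6786.
B is higher at 0.6786.

B, 0.679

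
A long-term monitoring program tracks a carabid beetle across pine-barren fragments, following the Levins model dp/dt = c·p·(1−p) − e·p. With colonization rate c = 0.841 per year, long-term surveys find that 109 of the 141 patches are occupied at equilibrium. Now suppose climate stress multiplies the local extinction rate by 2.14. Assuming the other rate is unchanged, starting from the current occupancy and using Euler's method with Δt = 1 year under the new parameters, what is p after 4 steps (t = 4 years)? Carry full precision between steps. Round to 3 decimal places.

Observed p* = 109/141 = 0.77305.
Balance c(1−p*) = e gives e = 0.841×(1 − 0.77305) = 0.19087.
Starting from p₀ = 0.77305; update p ← p + (dp/dt)·Δt with the new parameters.
  1  |  dp/dt·Δt = -0.168205  |  p_1 = 0.604845
  2  |  dp/dt·Δt = -0.046044  |  p_2 = 0.558800
  3  |  dp/dt·Δt = -0.020901  |  p_3 = 0.537900
  4  |  dp/dt·Δt = -0.010664  |  p_4 = 0.527236

0.527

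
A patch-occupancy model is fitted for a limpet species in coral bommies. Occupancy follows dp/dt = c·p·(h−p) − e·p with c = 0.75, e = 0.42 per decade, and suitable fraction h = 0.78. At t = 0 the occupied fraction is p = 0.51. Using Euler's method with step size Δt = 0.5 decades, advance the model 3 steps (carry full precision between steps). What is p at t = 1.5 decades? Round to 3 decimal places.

0.384

Update rule: p ← p + [c·p·(h−p) − e·p]·Δt with Δt = 0.5.
t = 0.5: p = 0.51000 + (-0.05546) = 0.45454
t = 1: p = 0.45454 + (-0.03998) = 0.41456
t = 1.5: p = 0.41456 + (-0.03025) = 0.38431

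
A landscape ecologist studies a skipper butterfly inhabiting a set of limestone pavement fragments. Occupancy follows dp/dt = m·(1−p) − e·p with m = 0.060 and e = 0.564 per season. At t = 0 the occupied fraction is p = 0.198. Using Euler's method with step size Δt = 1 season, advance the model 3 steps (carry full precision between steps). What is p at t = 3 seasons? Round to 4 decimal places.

Update rule: p ← p + [m·(1−p) − e·p]·Δt with Δt = 1.
p: 0.19800 → 0.13445  (Δp = -0.06355)
p: 0.13445 → 0.11055  (Δp = -0.02390)
p: 0.11055 → 0.10157  (Δp = -0.00898)

0.1016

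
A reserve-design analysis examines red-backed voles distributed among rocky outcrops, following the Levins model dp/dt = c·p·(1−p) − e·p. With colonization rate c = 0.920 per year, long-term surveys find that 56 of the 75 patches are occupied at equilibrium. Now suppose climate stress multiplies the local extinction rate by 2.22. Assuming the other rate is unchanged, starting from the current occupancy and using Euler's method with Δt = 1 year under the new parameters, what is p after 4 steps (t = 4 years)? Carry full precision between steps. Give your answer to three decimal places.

Observed p* = 56/75 = 0.74667.
Balance c(1−p*) = e gives e = 0.920×(1 − 0.74667) = 0.23307.
Starting from p₀ = 0.74667; update p ← p + (dp/dt)·Δt with the new parameters.
t = 1: p = 0.74667 + (-0.21231) = 0.53436
t = 2: p = 0.53436 + (-0.04757) = 0.48679
t = 3: p = 0.48679 + (-0.02203) = 0.46476
t = 4: p = 0.46476 + (-0.01161) = 0.45315

0.453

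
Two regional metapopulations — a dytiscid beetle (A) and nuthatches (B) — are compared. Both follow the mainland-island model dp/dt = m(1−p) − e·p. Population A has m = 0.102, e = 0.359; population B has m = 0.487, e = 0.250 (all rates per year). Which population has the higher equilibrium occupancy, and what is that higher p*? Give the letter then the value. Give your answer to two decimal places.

A: p*_A = m/(m+e) = 0.102/0.4610 = 0.2213.
B: p*_B = 0.487/0.7370 = 0.6608.
B is higher at 0.6608.

B, 0.66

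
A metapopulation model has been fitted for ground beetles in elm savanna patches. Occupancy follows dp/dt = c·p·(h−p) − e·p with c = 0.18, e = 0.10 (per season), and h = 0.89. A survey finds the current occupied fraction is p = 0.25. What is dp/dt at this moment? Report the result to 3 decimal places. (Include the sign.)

Colonization term: c·p·(h−p) = 0.18×0.25×0.6400 = 0.02880.
Extinction term: e·p = 0.02500.
dp/dt = 0.02880 − 0.02500 = 0.00380.

0.004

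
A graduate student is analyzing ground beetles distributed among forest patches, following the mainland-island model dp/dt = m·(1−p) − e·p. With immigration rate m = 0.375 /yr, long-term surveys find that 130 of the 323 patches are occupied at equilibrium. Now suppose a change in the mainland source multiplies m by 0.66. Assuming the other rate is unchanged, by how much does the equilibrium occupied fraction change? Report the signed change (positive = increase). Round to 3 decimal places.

Observed p* = 130/323 = 0.40248.
Balance m(1−p*) = e·p* gives e = m(1−p*)/p* = 0.375×0.59752/0.40248 = 0.55672.
New p* = m/(m+e) = 0.24750/(0.24750+0.55672) = 0.30775.
Δp* = 0.30775 − 0.40248 = -0.09473.

-0.095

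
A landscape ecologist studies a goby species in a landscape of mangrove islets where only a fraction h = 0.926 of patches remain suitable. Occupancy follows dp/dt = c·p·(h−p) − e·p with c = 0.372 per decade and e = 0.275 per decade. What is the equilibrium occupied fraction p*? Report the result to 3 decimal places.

Setting dp/dt = 0 and dividing by p* gives c·(h−p*) = e.
So p* = h − e/c = 0.926 − 0.275/0.372 = 0.926 − 0.7392 = 0.1868.

0.187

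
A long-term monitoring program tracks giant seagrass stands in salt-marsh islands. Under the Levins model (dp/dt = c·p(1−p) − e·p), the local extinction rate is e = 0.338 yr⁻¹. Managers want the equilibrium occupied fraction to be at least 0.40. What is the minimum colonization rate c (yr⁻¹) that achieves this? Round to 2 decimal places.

0.56

p* = 1 − e/c ≥ 0.40 requires e/c ≤ 0.6000, i.e. c ≥ e/0.6000.
c_min = 0.338/0.6000 = 0.5633.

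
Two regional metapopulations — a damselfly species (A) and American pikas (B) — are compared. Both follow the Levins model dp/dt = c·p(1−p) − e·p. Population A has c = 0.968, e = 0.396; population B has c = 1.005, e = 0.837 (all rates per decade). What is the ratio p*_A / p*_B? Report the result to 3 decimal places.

3.535

A: p*_A = 1 − 0.396/0.968 = 0.5909.
B: p*_B = 1 − 0.837/1.005 = 0.1672.
p*_A / p*_B = 0.5909/0.1672 = 3.5349.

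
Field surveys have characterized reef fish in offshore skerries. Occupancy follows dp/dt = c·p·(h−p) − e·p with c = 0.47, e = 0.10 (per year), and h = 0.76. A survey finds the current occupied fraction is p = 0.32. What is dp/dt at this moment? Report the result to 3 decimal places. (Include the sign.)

Colonization term: c·p·(h−p) = 0.47×0.32×0.4400 = 0.06618.
Extinction term: e·p = 0.03200.
dp/dt = 0.06618 − 0.03200 = 0.03418.

0.034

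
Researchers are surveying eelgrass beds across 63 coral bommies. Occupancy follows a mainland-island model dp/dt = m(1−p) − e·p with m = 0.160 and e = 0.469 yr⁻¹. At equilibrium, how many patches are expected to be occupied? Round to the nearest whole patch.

p* = m/(m+e) = 0.160/0.6290 = 0.2544.
Expected occupied patches = N × p* = 63 × 0.2544 = 16.03 ≈ 16.

16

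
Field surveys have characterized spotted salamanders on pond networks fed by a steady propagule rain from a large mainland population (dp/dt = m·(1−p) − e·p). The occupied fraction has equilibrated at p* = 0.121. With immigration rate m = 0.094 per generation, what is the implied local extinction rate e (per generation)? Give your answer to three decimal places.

0.683

At equilibrium m(1−p*) = e·p*, so e = m(1−p*)/p*.
e = 0.094 × 0.8790 / 0.121 = 0.6829.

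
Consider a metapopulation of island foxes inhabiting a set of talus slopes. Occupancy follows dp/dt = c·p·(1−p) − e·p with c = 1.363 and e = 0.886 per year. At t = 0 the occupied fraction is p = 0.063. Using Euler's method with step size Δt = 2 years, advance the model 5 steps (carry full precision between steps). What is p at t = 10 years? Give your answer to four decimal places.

Update rule: p ← p + [c·p·(1−p) − e·p]·Δt with Δt = 2.
t = 2: p = 0.06300 + (+0.04928) = 0.11228
t = 4: p = 0.11228 + (+0.07275) = 0.18503
t = 6: p = 0.18503 + (+0.08319) = 0.26822
t = 8: p = 0.26822 + (+0.05977) = 0.32799
t = 10: p = 0.32799 + (+0.01965) = 0.34764

0.3476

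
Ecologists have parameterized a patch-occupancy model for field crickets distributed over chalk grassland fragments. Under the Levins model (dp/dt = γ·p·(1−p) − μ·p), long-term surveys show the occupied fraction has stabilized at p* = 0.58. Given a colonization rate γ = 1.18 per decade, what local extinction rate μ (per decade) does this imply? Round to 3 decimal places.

At equilibrium γ(1−p*) = μ.
μ = 1.18 × (1 − 0.58) = 1.18 × 0.4200 = 0.4956.

0.496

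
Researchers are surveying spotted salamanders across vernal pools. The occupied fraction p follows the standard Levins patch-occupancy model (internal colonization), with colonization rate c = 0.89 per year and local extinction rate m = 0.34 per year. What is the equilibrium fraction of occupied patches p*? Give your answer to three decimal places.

0.618

At equilibrium, colonization balances extinction: c·p*·(1−p*) = m·p*.
So p* = 1 − m/c = 1 − 0.34/0.89 = 1 − 0.3820 = 0.6180.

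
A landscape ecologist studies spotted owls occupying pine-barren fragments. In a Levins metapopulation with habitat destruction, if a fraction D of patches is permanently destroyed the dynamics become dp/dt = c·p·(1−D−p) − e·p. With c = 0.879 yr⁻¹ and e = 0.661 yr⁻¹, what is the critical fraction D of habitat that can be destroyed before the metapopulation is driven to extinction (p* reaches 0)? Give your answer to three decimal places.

0.248

The nontrivial equilibrium is p* = (1−D) − e/c; extinction occurs when this hits zero.
So D_crit = 1 − e/c = 1 − 0.661/0.879 = 1 − 0.7520 = 0.2480.
Note this equals the original equilibrium occupancy — the Levins extinction-debt result.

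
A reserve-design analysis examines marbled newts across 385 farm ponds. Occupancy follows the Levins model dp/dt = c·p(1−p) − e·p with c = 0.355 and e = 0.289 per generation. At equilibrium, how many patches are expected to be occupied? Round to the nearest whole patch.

72

p* = 1 − e/c = 1 − 0.289/0.355 = 0.1859.
Expected occupied patches = N × p* = 385 × 0.1859 = 71.58 ≈ 72.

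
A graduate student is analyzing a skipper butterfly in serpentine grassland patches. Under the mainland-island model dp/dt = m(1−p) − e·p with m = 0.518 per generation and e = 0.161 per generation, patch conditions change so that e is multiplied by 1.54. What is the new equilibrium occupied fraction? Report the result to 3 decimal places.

Before: p* = 0.518/(0.518+0.161) = 0.7629.
After: m = 0.518, e = 0.24794; p* = 0.518/0.7659 = 0.6763.

0.676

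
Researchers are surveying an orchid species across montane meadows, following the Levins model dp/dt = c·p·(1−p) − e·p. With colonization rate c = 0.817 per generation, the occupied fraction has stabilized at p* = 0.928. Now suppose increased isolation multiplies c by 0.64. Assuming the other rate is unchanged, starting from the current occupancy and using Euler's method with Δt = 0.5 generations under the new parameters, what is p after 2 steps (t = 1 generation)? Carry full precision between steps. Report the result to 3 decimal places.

0.911

Balance c(1−p*) = e gives e = 0.817×(1 − 0.92800) = 0.05882.
Starting from p₀ = 0.92800; update p ← p + (dp/dt)·Δt with the new parameters.
p: 0.92800 → 0.91817  (Δp = -0.00983)
p: 0.91817 → 0.91081  (Δp = -0.00736)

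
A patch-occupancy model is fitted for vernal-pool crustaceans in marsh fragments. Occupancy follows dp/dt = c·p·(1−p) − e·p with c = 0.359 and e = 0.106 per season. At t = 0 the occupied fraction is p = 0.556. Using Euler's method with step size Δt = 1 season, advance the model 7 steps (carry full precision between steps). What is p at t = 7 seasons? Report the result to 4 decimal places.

0.6795

Update rule: p ← p + [c·p·(1−p) − e·p]·Δt with Δt = 1.
step 1: Δp = +0.02969, p = 0.58569
step 2: Δp = +0.02503, p = 0.61072
step 3: Δp = +0.02061, p = 0.63133
step 4: Δp = +0.01664, p = 0.64797
step 5: Δp = +0.01321, p = 0.66117
step 6: Δp = +0.01034, p = 0.67151
step 7: Δp = +0.00801, p = 0.67952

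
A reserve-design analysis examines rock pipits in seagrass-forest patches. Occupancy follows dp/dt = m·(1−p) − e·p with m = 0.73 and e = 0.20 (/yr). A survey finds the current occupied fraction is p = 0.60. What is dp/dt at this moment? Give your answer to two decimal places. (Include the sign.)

0.17

Colonization term: m·(1−p) = 0.73×0.4000 = 0.29200.
Extinction term: e·p = 0.12000.
dp/dt = 0.29200 − 0.12000 = 0.17200.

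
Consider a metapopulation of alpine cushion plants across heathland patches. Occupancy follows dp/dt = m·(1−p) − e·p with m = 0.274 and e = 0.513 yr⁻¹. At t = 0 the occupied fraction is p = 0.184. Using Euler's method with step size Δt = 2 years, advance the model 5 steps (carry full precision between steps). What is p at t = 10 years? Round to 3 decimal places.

0.358

Update rule: p ← p + [m·(1−p) − e·p]·Δt with Δt = 2.
p: 0.18400 → 0.44238  (Δp = +0.25838)
p: 0.44238 → 0.29407  (Δp = -0.14831)
p: 0.29407 → 0.37920  (Δp = +0.08513)
p: 0.37920 → 0.33034  (Δp = -0.04887)
p: 0.33034 → 0.35839  (Δp = +0.02805)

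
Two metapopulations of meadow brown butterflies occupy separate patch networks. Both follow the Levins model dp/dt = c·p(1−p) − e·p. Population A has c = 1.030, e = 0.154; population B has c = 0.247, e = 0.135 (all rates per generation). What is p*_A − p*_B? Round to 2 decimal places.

A: p*_A = 1 − 0.154/1.030 = 0.8505.
B: p*_B = 1 − 0.135/0.247 = 0.4534.
p*_A − p*_B = 0.8505 − 0.4534 = 0.3970.

0.40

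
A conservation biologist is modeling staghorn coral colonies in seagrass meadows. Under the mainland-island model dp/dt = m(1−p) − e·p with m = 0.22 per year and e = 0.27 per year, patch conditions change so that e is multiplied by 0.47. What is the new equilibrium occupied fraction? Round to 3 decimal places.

Before: p* = 0.22/(0.22+0.27) = 0.4490.
After: m = 0.22, e = 0.1269; p* = 0.22/0.3469 = 0.6342.

0.634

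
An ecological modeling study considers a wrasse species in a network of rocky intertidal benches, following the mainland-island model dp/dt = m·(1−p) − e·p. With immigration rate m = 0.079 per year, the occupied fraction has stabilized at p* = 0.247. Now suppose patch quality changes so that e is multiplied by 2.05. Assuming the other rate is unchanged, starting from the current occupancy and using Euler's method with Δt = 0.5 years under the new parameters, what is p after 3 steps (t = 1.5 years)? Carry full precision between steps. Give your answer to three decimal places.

Balance m(1−p*) = e·p* gives e = m(1−p*)/p* = 0.079×0.75300/0.24700 = 0.24084.
Starting from p₀ = 0.24700; update p ← p + (dp/dt)·Δt with the new parameters.
p: 0.24700 → 0.21577  (Δp = -0.03123)
p: 0.21577 → 0.19348  (Δp = -0.02229)
p: 0.19348 → 0.17758  (Δp = -0.01591)

0.178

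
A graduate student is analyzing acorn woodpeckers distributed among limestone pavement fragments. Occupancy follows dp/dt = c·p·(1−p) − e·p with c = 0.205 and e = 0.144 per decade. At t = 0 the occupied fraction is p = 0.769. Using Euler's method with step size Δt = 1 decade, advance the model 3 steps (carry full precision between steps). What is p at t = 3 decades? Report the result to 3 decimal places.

Update rule: p ← p + [c·p·(1−p) − e·p]·Δt with Δt = 1.
step 1: Δp = -0.07432, p = 0.69468
step 2: Δp = -0.05655, p = 0.63813
step 3: Δp = -0.04455, p = 0.59358

0.594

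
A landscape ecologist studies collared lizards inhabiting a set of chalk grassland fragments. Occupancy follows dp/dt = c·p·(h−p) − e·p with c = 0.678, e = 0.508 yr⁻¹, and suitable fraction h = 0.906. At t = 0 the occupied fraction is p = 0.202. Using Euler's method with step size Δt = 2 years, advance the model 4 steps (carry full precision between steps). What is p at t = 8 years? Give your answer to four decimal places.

Update rule: p ← p + [c·p·(h−p) − e·p]·Δt with Δt = 2.
t = 2: p = 0.20200 + (-0.01240) = 0.18960
t = 4: p = 0.18960 + (-0.00845) = 0.18115
t = 6: p = 0.18115 + (-0.00600) = 0.17516
t = 8: p = 0.17516 + (-0.00437) = 0.17078

0.1708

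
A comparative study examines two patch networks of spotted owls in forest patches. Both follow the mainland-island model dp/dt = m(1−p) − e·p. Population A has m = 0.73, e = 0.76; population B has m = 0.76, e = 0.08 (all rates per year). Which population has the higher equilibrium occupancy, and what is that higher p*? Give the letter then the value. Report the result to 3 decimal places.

B, 0.905

A: p*_A = m/(m+e) = 0.73/1.4900 = 0.4899.
B: p*_B = 0.76/0.8400 = 0.9048.
B is higher at 0.9048.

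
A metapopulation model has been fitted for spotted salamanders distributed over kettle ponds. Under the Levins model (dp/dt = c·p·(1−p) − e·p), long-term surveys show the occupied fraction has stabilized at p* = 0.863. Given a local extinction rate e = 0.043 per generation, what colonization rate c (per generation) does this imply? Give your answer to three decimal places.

0.314

At equilibrium c(1−p*) = e, so c = e/(1−p*).
c = 0.043/(1 − 0.863) = 0.043/0.1370 = 0.3139.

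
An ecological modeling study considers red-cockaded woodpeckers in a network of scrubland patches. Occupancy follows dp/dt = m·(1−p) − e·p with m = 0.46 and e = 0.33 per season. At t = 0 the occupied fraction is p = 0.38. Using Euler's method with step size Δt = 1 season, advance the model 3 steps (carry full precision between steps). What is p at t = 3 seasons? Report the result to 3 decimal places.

0.580

Update rule: p ← p + [m·(1−p) − e·p]·Δt with Δt = 1.
  1  |  dp/dt·Δt = +0.159800  |  p_1 = 0.539800
  2  |  dp/dt·Δt = +0.033558  |  p_2 = 0.573358
  3  |  dp/dt·Δt = +0.007047  |  p_3 = 0.580405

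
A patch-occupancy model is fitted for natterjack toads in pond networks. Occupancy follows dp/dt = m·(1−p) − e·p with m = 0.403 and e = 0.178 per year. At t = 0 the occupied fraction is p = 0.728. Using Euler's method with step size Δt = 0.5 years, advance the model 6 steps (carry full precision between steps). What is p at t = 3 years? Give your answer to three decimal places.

0.698

Update rule: p ← p + [m·(1−p) − e·p]·Δt with Δt = 0.5.
p: 0.72800 → 0.71802  (Δp = -0.00998)
p: 0.71802 → 0.71093  (Δp = -0.00708)
p: 0.71093 → 0.70591  (Δp = -0.00503)
p: 0.70591 → 0.70234  (Δp = -0.00357)
p: 0.70234 → 0.69981  (Δp = -0.00253)
p: 0.69981 → 0.69802  (Δp = -0.00180)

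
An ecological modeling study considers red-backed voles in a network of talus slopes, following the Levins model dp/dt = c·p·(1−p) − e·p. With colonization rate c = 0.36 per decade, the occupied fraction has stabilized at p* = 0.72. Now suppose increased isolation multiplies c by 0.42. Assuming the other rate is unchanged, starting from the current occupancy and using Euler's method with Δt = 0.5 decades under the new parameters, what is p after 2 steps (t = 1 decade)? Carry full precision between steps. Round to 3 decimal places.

Balance c(1−p*) = e gives e = 0.36×(1 − 0.72000) = 0.10080.
Starting from p₀ = 0.72000; update p ← p + (dp/dt)·Δt with the new parameters.
step 1: Δp = -0.02105, p = 0.69895
step 2: Δp = -0.01932, p = 0.67963

0.680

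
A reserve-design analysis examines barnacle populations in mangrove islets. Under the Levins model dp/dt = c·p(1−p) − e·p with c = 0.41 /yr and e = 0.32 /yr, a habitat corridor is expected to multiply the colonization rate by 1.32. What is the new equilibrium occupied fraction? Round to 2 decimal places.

0.41

Before: p* = 1 − 0.32/0.41 = 0.2195.
After the change, c = 0.5412, e = 0.32, so p* = 1 − 0.32/0.5412 = 0.4087.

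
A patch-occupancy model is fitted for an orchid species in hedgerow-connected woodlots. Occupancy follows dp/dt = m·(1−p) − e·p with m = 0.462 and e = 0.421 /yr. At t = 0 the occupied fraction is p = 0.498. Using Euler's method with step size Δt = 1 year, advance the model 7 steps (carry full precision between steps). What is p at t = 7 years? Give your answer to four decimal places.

Update rule: p ← p + [m·(1−p) − e·p]·Δt with Δt = 1.
t = 1: p = 0.49800 + (+0.02227) = 0.52027
t = 2: p = 0.52027 + (+0.00261) = 0.52287
t = 3: p = 0.52287 + (+0.00030) = 0.52318
t = 4: p = 0.52318 + (+0.00004) = 0.52321
t = 5: p = 0.52321 + (+0.00000) = 0.52322
t = 6: p = 0.52322 + (+0.00000) = 0.52322
t = 7: p = 0.52322 + (+0.00000) = 0.52322

0.5232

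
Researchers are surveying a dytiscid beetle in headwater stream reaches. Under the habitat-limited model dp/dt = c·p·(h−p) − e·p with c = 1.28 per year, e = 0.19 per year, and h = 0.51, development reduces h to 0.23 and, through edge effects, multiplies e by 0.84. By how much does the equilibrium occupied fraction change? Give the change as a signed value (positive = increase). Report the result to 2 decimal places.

Before: p* = h − e/c = 0.51 − 0.19/1.28 = 0.51 − 0.1484 = 0.3616.
After: c = 1.28, e = 0.1596, h = 0.23; p* = 0.23 − 0.1596/1.28 = 0.1053.
Δp* = 0.1053 − 0.3616 = -0.2562.

-0.26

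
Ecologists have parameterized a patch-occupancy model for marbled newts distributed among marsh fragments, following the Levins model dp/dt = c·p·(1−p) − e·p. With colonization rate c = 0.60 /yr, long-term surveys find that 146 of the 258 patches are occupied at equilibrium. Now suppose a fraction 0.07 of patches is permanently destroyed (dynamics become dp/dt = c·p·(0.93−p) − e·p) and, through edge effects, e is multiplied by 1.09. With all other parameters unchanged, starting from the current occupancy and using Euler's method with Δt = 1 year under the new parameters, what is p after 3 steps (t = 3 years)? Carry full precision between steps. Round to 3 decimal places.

0.491

Observed p* = 146/258 = 0.56589.
Balance c(1−p*) = e gives e = 0.60×(1 − 0.56589) = 0.26047.
Starting from p₀ = 0.56589; update p ← p + (dp/dt)·Δt with the new parameters.
p: 0.56589 → 0.52886  (Δp = -0.03703)
p: 0.52886 → 0.50600  (Δp = -0.02286)
p: 0.50600 → 0.49107  (Δp = -0.01493)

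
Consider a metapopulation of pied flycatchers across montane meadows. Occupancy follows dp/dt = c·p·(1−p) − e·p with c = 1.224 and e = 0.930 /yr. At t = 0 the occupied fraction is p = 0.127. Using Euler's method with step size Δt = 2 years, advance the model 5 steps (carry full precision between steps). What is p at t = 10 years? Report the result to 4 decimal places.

Update rule: p ← p + [c·p·(1−p) − e·p]·Δt with Δt = 2.
t = 2: p = 0.12700 + (+0.03519) = 0.16219
t = 4: p = 0.16219 + (+0.03097) = 0.19316
t = 6: p = 0.19316 + (+0.02224) = 0.21540
t = 8: p = 0.21540 + (+0.01307) = 0.22848
t = 10: p = 0.22848 + (+0.00655) = 0.23503

0.2350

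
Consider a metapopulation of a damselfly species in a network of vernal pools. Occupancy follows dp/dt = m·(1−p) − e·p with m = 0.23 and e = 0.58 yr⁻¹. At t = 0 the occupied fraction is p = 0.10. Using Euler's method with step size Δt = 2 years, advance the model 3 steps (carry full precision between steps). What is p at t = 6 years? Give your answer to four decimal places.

Update rule: p ← p + [m·(1−p) − e·p]·Δt with Δt = 2.
p: 0.10000 → 0.39800  (Δp = +0.29800)
p: 0.39800 → 0.21324  (Δp = -0.18476)
p: 0.21324 → 0.32779  (Δp = +0.11455)

0.3278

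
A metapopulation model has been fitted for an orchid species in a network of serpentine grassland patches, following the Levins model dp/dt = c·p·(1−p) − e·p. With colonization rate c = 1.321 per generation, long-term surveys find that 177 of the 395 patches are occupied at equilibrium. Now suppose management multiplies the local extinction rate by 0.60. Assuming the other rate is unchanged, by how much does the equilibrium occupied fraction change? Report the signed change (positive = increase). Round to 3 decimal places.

Observed p* = 177/395 = 0.44810.
Balance c(1−p*) = e gives e = 1.321×(1 − 0.44810) = 0.72906.
New p* = 1 − e/c = 1 − 0.43744/1.32100 = 0.66886.
Δp* = 0.66886 − 0.44810 = +0.22076.

0.221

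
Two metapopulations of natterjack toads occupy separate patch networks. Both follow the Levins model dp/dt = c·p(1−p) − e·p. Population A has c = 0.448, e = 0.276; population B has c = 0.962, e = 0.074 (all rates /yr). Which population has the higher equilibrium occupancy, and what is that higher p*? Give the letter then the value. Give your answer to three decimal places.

A: p*_A = 1 − 0.276/0.448 = 0.3839.
B: p*_B = 1 − 0.074/0.962 = 0.9231.
B is higher at 0.9231.

B, 0.923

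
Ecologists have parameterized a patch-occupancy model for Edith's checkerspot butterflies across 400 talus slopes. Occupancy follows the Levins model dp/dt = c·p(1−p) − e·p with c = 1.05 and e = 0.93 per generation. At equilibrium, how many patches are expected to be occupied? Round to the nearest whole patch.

46

p* = 1 − e/c = 1 − 0.93/1.05 = 0.1143.
Expected occupied patches = N × p* = 400 × 0.1143 = 45.71 ≈ 46.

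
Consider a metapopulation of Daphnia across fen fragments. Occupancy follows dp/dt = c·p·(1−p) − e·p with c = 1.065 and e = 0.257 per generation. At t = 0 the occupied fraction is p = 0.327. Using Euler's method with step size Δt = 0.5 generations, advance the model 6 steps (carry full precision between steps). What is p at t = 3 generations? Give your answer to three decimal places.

Update rule: p ← p + [c·p·(1−p) − e·p]·Δt with Δt = 0.5.
step 1: Δp = +0.07517, p = 0.40217
step 2: Δp = +0.07635, p = 0.47852
step 3: Δp = +0.07139, p = 0.54991
step 4: Δp = +0.06114, p = 0.61104
step 5: Δp = +0.04804, p = 0.65908
step 6: Δp = +0.03496, p = 0.69404

0.694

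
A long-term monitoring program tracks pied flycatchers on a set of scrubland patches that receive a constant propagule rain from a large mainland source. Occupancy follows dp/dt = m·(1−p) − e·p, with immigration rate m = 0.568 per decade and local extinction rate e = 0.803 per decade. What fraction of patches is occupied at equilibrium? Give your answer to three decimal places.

Setting dp/dt = 0: m − m·p* = e·p*, so m = (m+e)·p*.
p* = m/(m+e) = 0.568/(0.568+0.803) = 0.568/1.3710 = 0.4143.

0.414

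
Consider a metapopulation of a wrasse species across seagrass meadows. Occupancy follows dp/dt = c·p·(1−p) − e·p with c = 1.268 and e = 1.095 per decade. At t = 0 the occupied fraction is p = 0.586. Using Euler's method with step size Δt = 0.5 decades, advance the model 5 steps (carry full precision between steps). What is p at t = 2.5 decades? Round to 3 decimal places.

0.246

Update rule: p ← p + [c·p·(1−p) − e·p]·Δt with Δt = 0.5.
p: 0.58600 → 0.41898  (Δp = -0.16702)
p: 0.41898 → 0.34392  (Δp = -0.07505)
p: 0.34392 → 0.29868  (Δp = -0.04524)
p: 0.29868 → 0.26796  (Δp = -0.03072)
p: 0.26796 → 0.24561  (Δp = -0.02234)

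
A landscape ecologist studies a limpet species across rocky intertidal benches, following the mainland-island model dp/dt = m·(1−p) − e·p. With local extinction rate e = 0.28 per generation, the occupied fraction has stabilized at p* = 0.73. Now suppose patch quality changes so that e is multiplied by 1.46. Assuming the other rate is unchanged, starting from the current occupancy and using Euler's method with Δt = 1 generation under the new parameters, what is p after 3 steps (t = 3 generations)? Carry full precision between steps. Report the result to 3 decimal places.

Balance m(1−p*) = e·p* gives m = e·p*/(1−p*) = 0.28×0.73000/0.27000 = 0.75704.
Starting from p₀ = 0.73000; update p ← p + (dp/dt)·Δt with the new parameters.
  1  |  dp/dt·Δt = -0.094024  |  p_1 = 0.635976
  2  |  dp/dt·Δt = +0.015593  |  p_2 = 0.651569
  3  |  dp/dt·Δt = -0.002586  |  p_3 = 0.648983

0.649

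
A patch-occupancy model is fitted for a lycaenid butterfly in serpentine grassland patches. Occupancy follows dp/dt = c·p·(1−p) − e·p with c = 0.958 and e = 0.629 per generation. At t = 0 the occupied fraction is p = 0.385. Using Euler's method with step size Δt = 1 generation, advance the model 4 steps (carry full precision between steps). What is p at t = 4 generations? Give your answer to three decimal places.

Update rule: p ← p + [c·p·(1−p) − e·p]·Δt with Δt = 1.
p: 0.38500 → 0.36967  (Δp = -0.01533)
p: 0.36967 → 0.36037  (Δp = -0.00929)
p: 0.36037 → 0.35452  (Δp = -0.00585)
p: 0.35452 → 0.35075  (Δp = -0.00377)

0.351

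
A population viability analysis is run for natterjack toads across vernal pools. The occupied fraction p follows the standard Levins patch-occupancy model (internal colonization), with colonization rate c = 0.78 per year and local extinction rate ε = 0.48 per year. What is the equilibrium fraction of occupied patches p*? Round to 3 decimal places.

0.385

Setting dp/dt = 0 and dividing through by p* gives c·(1−p*) = ε.
So p* = 1 − ε/c = 1 − 0.48/0.78 = 1 − 0.6154 = 0.3846.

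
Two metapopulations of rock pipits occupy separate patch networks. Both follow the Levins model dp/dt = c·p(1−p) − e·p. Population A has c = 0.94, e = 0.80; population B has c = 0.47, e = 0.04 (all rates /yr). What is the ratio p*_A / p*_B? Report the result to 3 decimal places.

A: p*_A = 1 − 0.80/0.94 = 0.1489.
B: p*_B = 1 − 0.04/0.47 = 0.9149.
p*_A / p*_B = 0.1489/0.9149 = 0.1628.

0.163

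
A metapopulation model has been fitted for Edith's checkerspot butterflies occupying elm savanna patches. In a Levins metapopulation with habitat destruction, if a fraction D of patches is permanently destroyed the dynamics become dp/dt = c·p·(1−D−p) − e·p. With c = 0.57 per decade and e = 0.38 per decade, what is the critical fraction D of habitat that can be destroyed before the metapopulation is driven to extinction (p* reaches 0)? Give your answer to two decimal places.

The nontrivial equilibrium is p* = (1−D) − e/c; extinction occurs when this hits zero.
So D_crit = 1 − e/c = 1 − 0.38/0.57 = 1 − 0.6667 = 0.3333.
Note this equals the original equilibrium occupancy — the Levins extinction-debt result.

0.33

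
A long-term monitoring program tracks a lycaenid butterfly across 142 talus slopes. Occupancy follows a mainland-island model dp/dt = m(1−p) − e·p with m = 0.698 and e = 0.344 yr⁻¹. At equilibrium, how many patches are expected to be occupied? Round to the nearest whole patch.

p* = m/(m+e) = 0.698/1.0420 = 0.6699.
Expected occupied patches = N × p* = 142 × 0.6699 = 95.12 ≈ 95.

95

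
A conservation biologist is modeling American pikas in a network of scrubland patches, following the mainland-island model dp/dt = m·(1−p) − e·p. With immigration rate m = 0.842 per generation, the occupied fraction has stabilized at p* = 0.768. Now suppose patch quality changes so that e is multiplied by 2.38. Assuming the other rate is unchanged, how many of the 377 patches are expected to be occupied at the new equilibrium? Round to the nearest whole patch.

Balance m(1−p*) = e·p* gives e = m(1−p*)/p* = 0.842×0.23200/0.76800 = 0.25435.
New p* = m/(m+e) = 0.84200/(0.84200+0.60535) = 0.58175.
Expected occupied = 377 × 0.58175 = 219.32 ≈ 219.

219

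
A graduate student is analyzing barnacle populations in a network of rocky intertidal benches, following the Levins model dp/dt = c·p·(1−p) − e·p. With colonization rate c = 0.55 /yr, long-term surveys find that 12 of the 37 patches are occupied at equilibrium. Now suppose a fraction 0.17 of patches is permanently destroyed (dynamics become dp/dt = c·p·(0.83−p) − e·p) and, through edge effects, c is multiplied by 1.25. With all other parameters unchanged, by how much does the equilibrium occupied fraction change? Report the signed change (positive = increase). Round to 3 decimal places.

-0.035

Observed p* = 12/37 = 0.32432.
Balance c(1−p*) = e gives e = 0.55×(1 − 0.32432) = 0.37162.
New p* = 0.83 − e/c = 0.83 − 0.37162/0.68750 = 0.28946.
Δp* = 0.28946 − 0.32432 = -0.03486.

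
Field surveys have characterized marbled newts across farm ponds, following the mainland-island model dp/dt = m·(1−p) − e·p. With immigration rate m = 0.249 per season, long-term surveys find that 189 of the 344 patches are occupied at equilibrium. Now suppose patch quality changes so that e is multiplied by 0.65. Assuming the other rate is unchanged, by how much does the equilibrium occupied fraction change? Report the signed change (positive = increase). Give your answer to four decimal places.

0.1029

Observed p* = 189/344 = 0.54942.
Balance m(1−p*) = e·p* gives e = m(1−p*)/p* = 0.249×0.45058/0.54942 = 0.20421.
New p* = m/(m+e) = 0.24900/(0.24900+0.13274) = 0.65228.
Δp* = 0.65228 − 0.54942 = +0.10286.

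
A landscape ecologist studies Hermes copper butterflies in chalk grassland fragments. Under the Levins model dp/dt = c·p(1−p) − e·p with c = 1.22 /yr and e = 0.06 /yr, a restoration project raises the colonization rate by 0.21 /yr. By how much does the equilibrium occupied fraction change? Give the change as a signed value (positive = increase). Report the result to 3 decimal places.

0.007

Before: p* = 1 − 0.06/1.22 = 0.9508.
After the change, c = 1.43, e = 0.06, so p* = 1 − 0.06/1.43 = 0.9580.
Δp* = 0.9580 − 0.9508 = +0.0072.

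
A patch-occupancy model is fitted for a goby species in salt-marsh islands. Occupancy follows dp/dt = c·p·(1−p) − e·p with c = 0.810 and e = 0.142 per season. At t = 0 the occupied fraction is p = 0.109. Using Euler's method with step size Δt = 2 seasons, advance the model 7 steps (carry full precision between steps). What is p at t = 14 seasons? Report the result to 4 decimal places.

Update rule: p ← p + [c·p·(1−p) − e·p]·Δt with Δt = 2.
step 1: Δp = +0.12638, p = 0.23538
step 2: Δp = +0.22471, p = 0.46009
step 3: Δp = +0.27175, p = 0.73184
step 4: Δp = +0.11008, p = 0.84192
step 5: Δp = -0.02350, p = 0.81842
step 6: Δp = +0.00831, p = 0.82673
step 7: Δp = -0.00274, p = 0.82400

0.8240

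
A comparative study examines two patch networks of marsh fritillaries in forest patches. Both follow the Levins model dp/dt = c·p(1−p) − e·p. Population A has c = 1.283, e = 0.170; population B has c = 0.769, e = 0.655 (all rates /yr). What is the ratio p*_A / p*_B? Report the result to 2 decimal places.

5.85

A: p*_A = 1 − 0.170/1.283 = 0.8675.
B: p*_B = 1 − 0.655/0.769 = 0.1482.
p*_A / p*_B = 0.8675/0.1482 = 5.8518.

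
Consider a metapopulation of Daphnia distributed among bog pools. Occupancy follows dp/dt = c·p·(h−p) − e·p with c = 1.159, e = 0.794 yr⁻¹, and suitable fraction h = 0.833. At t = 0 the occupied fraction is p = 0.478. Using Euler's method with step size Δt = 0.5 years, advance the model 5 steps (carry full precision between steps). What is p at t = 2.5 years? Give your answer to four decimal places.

0.2521

Update rule: p ← p + [c·p·(h−p) − e·p]·Δt with Δt = 0.5.
t = 0.5: p = 0.47800 + (-0.09143) = 0.38657
t = 1: p = 0.38657 + (-0.05346) = 0.33311
t = 1.5: p = 0.33311 + (-0.03575) = 0.29736
t = 2: p = 0.29736 + (-0.02575) = 0.27161
t = 2.5: p = 0.27161 + (-0.01947) = 0.25214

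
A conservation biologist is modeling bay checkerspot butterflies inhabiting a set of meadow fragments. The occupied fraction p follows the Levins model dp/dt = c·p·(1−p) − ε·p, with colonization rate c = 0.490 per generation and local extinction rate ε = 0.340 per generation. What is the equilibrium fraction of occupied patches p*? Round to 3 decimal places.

0.306

Setting dp/dt = 0 and dividing through by p* gives c·(1−p*) = ε.
So p* = 1 − ε/c = 1 − 0.340/0.490 = 1 − 0.6939 = 0.3061.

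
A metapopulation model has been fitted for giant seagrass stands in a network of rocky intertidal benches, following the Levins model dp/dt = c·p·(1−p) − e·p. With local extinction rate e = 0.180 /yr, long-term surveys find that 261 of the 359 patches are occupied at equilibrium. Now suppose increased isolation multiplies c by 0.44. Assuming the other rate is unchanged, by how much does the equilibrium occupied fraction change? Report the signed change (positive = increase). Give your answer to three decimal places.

-0.347

Observed p* = 261/359 = 0.72702.
Balance c(1−p*) = e gives c = e/(1 − 0.72702) = 0.180/0.27298 = 0.65939.
New p* = 1 − e/c = 1 − 0.18000/0.29013 = 0.37959.
Δp* = 0.37959 − 0.72702 = -0.34743.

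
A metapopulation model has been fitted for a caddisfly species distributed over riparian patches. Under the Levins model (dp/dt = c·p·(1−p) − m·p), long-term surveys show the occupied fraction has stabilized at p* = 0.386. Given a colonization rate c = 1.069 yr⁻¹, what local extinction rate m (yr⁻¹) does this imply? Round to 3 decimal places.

0.656

At equilibrium c(1−p*) = m.
m = 1.069 × (1 − 0.386) = 1.069 × 0.6140 = 0.6564.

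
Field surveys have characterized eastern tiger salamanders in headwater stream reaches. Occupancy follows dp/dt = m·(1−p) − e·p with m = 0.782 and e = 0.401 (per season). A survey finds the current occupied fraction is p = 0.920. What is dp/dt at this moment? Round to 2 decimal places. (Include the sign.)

Colonization term: m·(1−p) = 0.782×0.0800 = 0.06256.
Extinction term: e·p = 0.36892.
dp/dt = 0.06256 − 0.36892 = -0.30636.

-0.31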